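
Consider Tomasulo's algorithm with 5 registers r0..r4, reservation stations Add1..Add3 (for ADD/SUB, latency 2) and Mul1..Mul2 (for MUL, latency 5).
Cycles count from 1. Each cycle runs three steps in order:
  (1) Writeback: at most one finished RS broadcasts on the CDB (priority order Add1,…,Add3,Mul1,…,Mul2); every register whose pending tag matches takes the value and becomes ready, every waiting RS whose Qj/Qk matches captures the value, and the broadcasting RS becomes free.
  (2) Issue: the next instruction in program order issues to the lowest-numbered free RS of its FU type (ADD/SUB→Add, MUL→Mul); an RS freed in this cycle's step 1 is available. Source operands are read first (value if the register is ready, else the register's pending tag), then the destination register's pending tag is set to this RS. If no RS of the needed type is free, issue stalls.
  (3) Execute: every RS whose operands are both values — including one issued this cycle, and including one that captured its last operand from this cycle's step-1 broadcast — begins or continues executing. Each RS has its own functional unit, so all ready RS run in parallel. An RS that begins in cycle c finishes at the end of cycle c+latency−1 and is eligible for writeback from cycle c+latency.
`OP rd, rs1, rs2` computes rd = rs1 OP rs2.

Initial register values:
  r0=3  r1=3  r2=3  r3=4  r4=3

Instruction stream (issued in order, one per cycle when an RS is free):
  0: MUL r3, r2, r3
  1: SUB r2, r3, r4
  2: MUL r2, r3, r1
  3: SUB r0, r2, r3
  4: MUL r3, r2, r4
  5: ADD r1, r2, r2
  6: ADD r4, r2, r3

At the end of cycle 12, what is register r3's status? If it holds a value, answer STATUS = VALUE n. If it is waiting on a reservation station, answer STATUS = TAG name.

STATUS = TAG Mul1

c1: issue MUL r3<-Mul1 | r0:3,r1:3,r2:3,r3:Mul1,r4:3
c2: issue SUB r2<-Add1 | r0:3,r1:3,r2:Add1,r3:Mul1,r4:3
c3: issue MUL r2<-Mul2 | r0:3,r1:3,r2:Mul2,r3:Mul1,r4:3
c4: issue SUB r0<-Add2 | r0:Add2,r1:3,r2:Mul2,r3:Mul1,r4:3
c5: stall | r0:Add2,r1:3,r2:Mul2,r3:Mul1,r4:3
c6: CDB Mul1=12; issue MUL r3<-Mul1 | r0:Add2,r1:3,r2:Mul2,r3:Mul1,r4:3
c7: issue ADD r1<-Add3 | r0:Add2,r1:Add3,r2:Mul2,r3:Mul1,r4:3
c8: CDB Add1=9; issue ADD r4<-Add1 | r0:Add2,r1:Add3,r2:Mul2,r3:Mul1,r4:Add1
c9: - | r0:Add2,r1:Add3,r2:Mul2,r3:Mul1,r4:Add1
c10: - | r0:Add2,r1:Add3,r2:Mul2,r3:Mul1,r4:Add1
c11: CDB Mul2=36 | r0:Add2,r1:Add3,r2:36,r3:Mul1,r4:Add1
c12: - | r0:Add2,r1:Add3,r2:36,r3:Mul1,r4:Add1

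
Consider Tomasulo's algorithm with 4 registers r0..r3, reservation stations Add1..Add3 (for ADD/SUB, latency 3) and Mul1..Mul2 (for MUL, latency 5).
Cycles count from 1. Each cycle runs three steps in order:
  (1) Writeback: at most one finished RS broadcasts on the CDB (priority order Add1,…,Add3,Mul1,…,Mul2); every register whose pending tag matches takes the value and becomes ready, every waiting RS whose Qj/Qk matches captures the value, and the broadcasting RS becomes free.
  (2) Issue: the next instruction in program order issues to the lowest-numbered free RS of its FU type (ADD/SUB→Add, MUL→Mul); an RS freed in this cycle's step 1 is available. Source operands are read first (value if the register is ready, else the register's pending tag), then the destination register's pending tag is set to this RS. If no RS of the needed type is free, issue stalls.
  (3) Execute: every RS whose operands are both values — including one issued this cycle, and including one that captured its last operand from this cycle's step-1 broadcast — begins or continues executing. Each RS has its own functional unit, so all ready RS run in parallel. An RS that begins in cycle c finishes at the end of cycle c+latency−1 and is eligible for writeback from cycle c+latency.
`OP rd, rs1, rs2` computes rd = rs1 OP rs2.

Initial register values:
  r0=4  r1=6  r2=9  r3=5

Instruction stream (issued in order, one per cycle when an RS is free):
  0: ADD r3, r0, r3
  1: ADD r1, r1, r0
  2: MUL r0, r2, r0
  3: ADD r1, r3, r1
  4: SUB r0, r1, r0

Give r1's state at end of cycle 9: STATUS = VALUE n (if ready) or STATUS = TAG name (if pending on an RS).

STATUS = VALUE 19

  c1: issue ADD r3<-Add1  regs: r0:4,r1:6,r2:9,r3:Add1
  c2: issue ADD r1<-Add2  regs: r0:4,r1:Add2,r2:9,r3:Add1
  c3: issue MUL r0<-Mul1  regs: r0:Mul1,r1:Add2,r2:9,r3:Add1
  c4: CDB Add1=9; issue ADD r1<-Add1  regs: r0:Mul1,r1:Add1,r2:9,r3:9
  c5: CDB Add2=10; issue SUB r0<-Add2  regs: r0:Add2,r1:Add1,r2:9,r3:9
  c6: -  regs: r0:Add2,r1:Add1,r2:9,r3:9
  c7: -  regs: r0:Add2,r1:Add1,r2:9,r3:9
  c8: CDB Add1=19  regs: r0:Add2,r1:19,r2:9,r3:9
  c9: CDB Mul1=36  regs: r0:Add2,r1:19,r2:9,r3:9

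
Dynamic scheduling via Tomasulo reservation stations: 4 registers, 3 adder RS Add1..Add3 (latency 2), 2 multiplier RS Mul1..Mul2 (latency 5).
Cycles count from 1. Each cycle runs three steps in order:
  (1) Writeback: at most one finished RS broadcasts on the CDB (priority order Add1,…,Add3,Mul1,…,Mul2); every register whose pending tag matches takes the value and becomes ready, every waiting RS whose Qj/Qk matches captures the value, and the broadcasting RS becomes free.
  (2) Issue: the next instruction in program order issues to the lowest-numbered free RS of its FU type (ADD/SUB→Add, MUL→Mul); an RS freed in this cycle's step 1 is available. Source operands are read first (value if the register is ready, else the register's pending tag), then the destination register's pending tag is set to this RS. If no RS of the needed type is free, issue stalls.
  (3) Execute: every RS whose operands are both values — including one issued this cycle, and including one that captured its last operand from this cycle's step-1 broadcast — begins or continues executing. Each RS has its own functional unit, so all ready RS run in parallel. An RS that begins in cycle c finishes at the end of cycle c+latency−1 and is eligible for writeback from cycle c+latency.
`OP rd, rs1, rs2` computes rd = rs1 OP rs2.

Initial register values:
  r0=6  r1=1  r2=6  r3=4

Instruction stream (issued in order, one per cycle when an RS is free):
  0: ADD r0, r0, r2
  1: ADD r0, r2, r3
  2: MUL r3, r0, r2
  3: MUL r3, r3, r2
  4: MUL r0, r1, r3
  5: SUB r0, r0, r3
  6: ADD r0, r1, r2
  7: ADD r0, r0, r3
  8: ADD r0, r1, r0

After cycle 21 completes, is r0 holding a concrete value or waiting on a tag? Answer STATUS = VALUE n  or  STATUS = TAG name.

  c1: issue ADD r0<-Add1  regs: r0:Add1,r1:1,r2:6,r3:4
  c2: issue ADD r0<-Add2  regs: r0:Add2,r1:1,r2:6,r3:4
  c3: CDB Add1=12; issue MUL r3<-Mul1  regs: r0:Add2,r1:1,r2:6,r3:Mul1
  c4: CDB Add2=10; issue MUL r3<-Mul2  regs: r0:10,r1:1,r2:6,r3:Mul2
  c5: stall  regs: r0:10,r1:1,r2:6,r3:Mul2
  c6: stall  regs: r0:10,r1:1,r2:6,r3:Mul2
  c7: stall  regs: r0:10,r1:1,r2:6,r3:Mul2
  c8: stall  regs: r0:10,r1:1,r2:6,r3:Mul2
  c9: CDB Mul1=60; issue MUL r0<-Mul1  regs: r0:Mul1,r1:1,r2:6,r3:Mul2
  c10: issue SUB r0<-Add1  regs: r0:Add1,r1:1,r2:6,r3:Mul2
  c11: issue ADD r0<-Add2  regs: r0:Add2,r1:1,r2:6,r3:Mul2
  c12: issue ADD r0<-Add3  regs: r0:Add3,r1:1,r2:6,r3:Mul2
  c13: CDB Add2=7; issue ADD r0<-Add2  regs: r0:Add2,r1:1,r2:6,r3:Mul2
  c14: CDB Mul2=360  regs: r0:Add2,r1:1,r2:6,r3:360
  c15: -  regs: r0:Add2,r1:1,r2:6,r3:360
  c16: CDB Add3=367  regs: r0:Add2,r1:1,r2:6,r3:360
  c17: -  regs: r0:Add2,r1:1,r2:6,r3:360
  c18: CDB Add2=368  regs: r0:368,r1:1,r2:6,r3:360
  c19: CDB Mul1=360  regs: r0:368,r1:1,r2:6,r3:360
  c20: -  regs: r0:368,r1:1,r2:6,r3:360
  c21: CDB Add1=0  regs: r0:368,r1:1,r2:6,r3:360

STATUS = VALUE 368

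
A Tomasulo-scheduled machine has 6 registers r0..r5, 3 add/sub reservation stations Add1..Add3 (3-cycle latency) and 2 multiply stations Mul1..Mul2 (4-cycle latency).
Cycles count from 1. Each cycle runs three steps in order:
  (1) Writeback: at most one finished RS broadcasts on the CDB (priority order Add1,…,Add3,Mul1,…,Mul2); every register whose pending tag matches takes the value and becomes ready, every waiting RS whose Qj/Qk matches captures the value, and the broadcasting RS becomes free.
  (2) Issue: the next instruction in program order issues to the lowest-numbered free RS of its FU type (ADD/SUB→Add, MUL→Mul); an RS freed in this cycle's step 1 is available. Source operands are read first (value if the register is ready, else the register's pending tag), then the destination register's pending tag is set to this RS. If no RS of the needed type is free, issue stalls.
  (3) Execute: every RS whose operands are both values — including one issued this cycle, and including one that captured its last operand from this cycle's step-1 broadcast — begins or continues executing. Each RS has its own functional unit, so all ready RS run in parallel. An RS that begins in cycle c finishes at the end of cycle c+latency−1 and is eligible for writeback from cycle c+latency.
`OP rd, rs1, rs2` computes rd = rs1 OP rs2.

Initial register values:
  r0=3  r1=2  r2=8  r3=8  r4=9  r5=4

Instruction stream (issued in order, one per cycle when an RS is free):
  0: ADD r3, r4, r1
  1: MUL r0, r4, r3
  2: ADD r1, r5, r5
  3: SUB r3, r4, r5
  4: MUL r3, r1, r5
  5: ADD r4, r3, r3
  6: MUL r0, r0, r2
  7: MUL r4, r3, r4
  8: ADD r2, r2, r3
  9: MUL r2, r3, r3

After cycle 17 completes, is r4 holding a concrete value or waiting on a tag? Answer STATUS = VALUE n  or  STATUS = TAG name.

STATUS = VALUE 2048

cycle 1: issue ADD r3<-Add1 // r0:3,r1:2,r2:8,r3:Add1,r4:9,r5:4
cycle 2: issue MUL r0<-Mul1 // r0:Mul1,r1:2,r2:8,r3:Add1,r4:9,r5:4
cycle 3: issue ADD r1<-Add2 // r0:Mul1,r1:Add2,r2:8,r3:Add1,r4:9,r5:4
cycle 4: CDB Add1=11; issue SUB r3<-Add1 // r0:Mul1,r1:Add2,r2:8,r3:Add1,r4:9,r5:4
cycle 5: issue MUL r3<-Mul2 // r0:Mul1,r1:Add2,r2:8,r3:Mul2,r4:9,r5:4
cycle 6: CDB Add2=8; issue ADD r4<-Add2 // r0:Mul1,r1:8,r2:8,r3:Mul2,r4:Add2,r5:4
cycle 7: CDB Add1=5; stall // r0:Mul1,r1:8,r2:8,r3:Mul2,r4:Add2,r5:4
cycle 8: CDB Mul1=99; issue MUL r0<-Mul1 // r0:Mul1,r1:8,r2:8,r3:Mul2,r4:Add2,r5:4
cycle 9: stall // r0:Mul1,r1:8,r2:8,r3:Mul2,r4:Add2,r5:4
cycle 10: CDB Mul2=32; issue MUL r4<-Mul2 // r0:Mul1,r1:8,r2:8,r3:32,r4:Mul2,r5:4
cycle 11: issue ADD r2<-Add1 // r0:Mul1,r1:8,r2:Add1,r3:32,r4:Mul2,r5:4
cycle 12: CDB Mul1=792; issue MUL r2<-Mul1 // r0:792,r1:8,r2:Mul1,r3:32,r4:Mul2,r5:4
cycle 13: CDB Add2=64 // r0:792,r1:8,r2:Mul1,r3:32,r4:Mul2,r5:4
cycle 14: CDB Add1=40 // r0:792,r1:8,r2:Mul1,r3:32,r4:Mul2,r5:4
cycle 15: - // r0:792,r1:8,r2:Mul1,r3:32,r4:Mul2,r5:4
cycle 16: CDB Mul1=1024 // r0:792,r1:8,r2:1024,r3:32,r4:Mul2,r5:4
cycle 17: CDB Mul2=2048 // r0:792,r1:8,r2:1024,r3:32,r4:2048,r5:4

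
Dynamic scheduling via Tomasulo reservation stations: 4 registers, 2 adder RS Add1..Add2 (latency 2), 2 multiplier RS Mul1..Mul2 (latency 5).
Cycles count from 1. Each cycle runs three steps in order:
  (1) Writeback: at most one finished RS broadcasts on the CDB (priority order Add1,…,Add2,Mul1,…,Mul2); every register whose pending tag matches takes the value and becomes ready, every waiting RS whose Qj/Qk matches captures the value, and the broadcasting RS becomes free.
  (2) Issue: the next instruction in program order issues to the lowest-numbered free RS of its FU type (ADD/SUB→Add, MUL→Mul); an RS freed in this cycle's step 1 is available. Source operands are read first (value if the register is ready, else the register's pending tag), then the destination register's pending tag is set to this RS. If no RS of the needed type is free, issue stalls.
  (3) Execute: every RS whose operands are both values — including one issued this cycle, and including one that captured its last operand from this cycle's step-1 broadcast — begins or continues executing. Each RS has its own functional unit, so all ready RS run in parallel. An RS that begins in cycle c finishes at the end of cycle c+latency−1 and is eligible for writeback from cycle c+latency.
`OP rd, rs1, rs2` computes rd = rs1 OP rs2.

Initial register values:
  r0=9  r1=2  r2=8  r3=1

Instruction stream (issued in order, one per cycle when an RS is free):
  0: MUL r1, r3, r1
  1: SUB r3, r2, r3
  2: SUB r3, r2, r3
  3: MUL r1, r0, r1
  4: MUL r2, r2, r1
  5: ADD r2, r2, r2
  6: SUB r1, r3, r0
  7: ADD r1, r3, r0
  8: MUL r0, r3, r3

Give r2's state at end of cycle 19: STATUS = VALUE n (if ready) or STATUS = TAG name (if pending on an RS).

  c1: issue MUL r1<-Mul1  regs: r0:9,r1:Mul1,r2:8,r3:1
  c2: issue SUB r3<-Add1  regs: r0:9,r1:Mul1,r2:8,r3:Add1
  c3: issue SUB r3<-Add2  regs: r0:9,r1:Mul1,r2:8,r3:Add2
  c4: CDB Add1=7; issue MUL r1<-Mul2  regs: r0:9,r1:Mul2,r2:8,r3:Add2
  c5: stall  regs: r0:9,r1:Mul2,r2:8,r3:Add2
  c6: CDB Add2=1; stall  regs: r0:9,r1:Mul2,r2:8,r3:1
  c7: CDB Mul1=2; issue MUL r2<-Mul1  regs: r0:9,r1:Mul2,r2:Mul1,r3:1
  c8: issue ADD r2<-Add1  regs: r0:9,r1:Mul2,r2:Add1,r3:1
  c9: issue SUB r1<-Add2  regs: r0:9,r1:Add2,r2:Add1,r3:1
  c10: stall  regs: r0:9,r1:Add2,r2:Add1,r3:1
  c11: CDB Add2=-8; issue ADD r1<-Add2  regs: r0:9,r1:Add2,r2:Add1,r3:1
  c12: CDB Mul2=18; issue MUL r0<-Mul2  regs: r0:Mul2,r1:Add2,r2:Add1,r3:1
  c13: CDB Add2=10  regs: r0:Mul2,r1:10,r2:Add1,r3:1
  c14: -  regs: r0:Mul2,r1:10,r2:Add1,r3:1
  c15: -  regs: r0:Mul2,r1:10,r2:Add1,r3:1
  c16: -  regs: r0:Mul2,r1:10,r2:Add1,r3:1
  c17: CDB Mul1=144  regs: r0:Mul2,r1:10,r2:Add1,r3:1
  c18: CDB Mul2=1  regs: r0:1,r1:10,r2:Add1,r3:1
  c19: CDB Add1=288  regs: r0:1,r1:10,r2:288,r3:1

STATUS = VALUE 288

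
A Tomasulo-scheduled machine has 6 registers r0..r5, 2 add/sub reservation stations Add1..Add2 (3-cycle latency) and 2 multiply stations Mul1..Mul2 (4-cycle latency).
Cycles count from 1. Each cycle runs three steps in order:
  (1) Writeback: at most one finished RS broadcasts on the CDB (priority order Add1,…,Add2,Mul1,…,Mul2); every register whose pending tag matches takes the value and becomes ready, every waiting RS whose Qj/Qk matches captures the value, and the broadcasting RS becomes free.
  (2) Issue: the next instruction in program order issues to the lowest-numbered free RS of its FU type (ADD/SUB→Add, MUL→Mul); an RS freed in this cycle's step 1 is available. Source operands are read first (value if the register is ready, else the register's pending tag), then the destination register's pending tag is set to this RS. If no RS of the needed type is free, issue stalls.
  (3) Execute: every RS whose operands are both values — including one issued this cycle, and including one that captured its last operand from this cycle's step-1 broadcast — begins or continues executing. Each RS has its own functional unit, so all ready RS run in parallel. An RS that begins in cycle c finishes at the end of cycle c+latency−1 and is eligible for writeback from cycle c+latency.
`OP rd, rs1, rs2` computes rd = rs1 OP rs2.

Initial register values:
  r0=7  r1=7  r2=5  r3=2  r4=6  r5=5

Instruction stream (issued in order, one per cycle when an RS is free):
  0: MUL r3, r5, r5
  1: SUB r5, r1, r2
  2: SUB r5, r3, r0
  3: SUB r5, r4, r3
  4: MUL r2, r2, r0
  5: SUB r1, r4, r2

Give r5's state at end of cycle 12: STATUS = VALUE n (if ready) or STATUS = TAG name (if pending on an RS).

cycle 1: issue MUL r3<-Mul1 // r0:7,r1:7,r2:5,r3:Mul1,r4:6,r5:5
cycle 2: issue SUB r5<-Add1 // r0:7,r1:7,r2:5,r3:Mul1,r4:6,r5:Add1
cycle 3: issue SUB r5<-Add2 // r0:7,r1:7,r2:5,r3:Mul1,r4:6,r5:Add2
cycle 4: stall // r0:7,r1:7,r2:5,r3:Mul1,r4:6,r5:Add2
cycle 5: CDB Add1=2; issue SUB r5<-Add1 // r0:7,r1:7,r2:5,r3:Mul1,r4:6,r5:Add1
cycle 6: CDB Mul1=25; issue MUL r2<-Mul1 // r0:7,r1:7,r2:Mul1,r3:25,r4:6,r5:Add1
cycle 7: stall // r0:7,r1:7,r2:Mul1,r3:25,r4:6,r5:Add1
cycle 8: stall // r0:7,r1:7,r2:Mul1,r3:25,r4:6,r5:Add1
cycle 9: CDB Add1=-19; issue SUB r1<-Add1 // r0:7,r1:Add1,r2:Mul1,r3:25,r4:6,r5:-19
cycle 10: CDB Add2=18 // r0:7,r1:Add1,r2:Mul1,r3:25,r4:6,r5:-19
cycle 11: CDB Mul1=35 // r0:7,r1:Add1,r2:35,r3:25,r4:6,r5:-19
cycle 12: - // r0:7,r1:Add1,r2:35,r3:25,r4:6,r5:-19

STATUS = VALUE -19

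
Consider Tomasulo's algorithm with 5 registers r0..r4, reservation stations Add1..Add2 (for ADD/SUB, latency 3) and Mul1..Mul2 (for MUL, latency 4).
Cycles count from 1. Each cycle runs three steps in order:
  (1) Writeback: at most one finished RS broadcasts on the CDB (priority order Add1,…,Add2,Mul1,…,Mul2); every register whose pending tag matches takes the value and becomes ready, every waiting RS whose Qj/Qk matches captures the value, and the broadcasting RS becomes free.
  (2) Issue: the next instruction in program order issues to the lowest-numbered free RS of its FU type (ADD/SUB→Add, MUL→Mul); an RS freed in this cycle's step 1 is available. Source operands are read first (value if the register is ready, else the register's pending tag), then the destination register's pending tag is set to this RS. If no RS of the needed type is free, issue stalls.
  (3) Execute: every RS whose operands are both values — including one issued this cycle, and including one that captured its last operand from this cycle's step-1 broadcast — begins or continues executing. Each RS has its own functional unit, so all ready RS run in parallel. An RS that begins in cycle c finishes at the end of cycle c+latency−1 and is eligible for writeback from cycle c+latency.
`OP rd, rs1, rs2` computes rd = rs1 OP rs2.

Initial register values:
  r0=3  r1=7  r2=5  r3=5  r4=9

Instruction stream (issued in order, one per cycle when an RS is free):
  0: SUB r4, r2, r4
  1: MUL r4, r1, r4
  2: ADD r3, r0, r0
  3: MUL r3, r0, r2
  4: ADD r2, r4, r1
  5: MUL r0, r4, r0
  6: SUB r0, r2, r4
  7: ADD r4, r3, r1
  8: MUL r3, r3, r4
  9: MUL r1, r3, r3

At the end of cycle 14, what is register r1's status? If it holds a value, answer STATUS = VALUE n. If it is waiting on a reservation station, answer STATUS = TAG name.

STATUS = TAG Mul2

c1: issue SUB r4<-Add1 | r0:3,r1:7,r2:5,r3:5,r4:Add1
c2: issue MUL r4<-Mul1 | r0:3,r1:7,r2:5,r3:5,r4:Mul1
c3: issue ADD r3<-Add2 | r0:3,r1:7,r2:5,r3:Add2,r4:Mul1
c4: CDB Add1=-4; issue MUL r3<-Mul2 | r0:3,r1:7,r2:5,r3:Mul2,r4:Mul1
c5: issue ADD r2<-Add1 | r0:3,r1:7,r2:Add1,r3:Mul2,r4:Mul1
c6: CDB Add2=6; stall | r0:3,r1:7,r2:Add1,r3:Mul2,r4:Mul1
c7: stall | r0:3,r1:7,r2:Add1,r3:Mul2,r4:Mul1
c8: CDB Mul1=-28; issue MUL r0<-Mul1 | r0:Mul1,r1:7,r2:Add1,r3:Mul2,r4:-28
c9: CDB Mul2=15; issue SUB r0<-Add2 | r0:Add2,r1:7,r2:Add1,r3:15,r4:-28
c10: stall | r0:Add2,r1:7,r2:Add1,r3:15,r4:-28
c11: CDB Add1=-21; issue ADD r4<-Add1 | r0:Add2,r1:7,r2:-21,r3:15,r4:Add1
c12: CDB Mul1=-84; issue MUL r3<-Mul1 | r0:Add2,r1:7,r2:-21,r3:Mul1,r4:Add1
c13: issue MUL r1<-Mul2 | r0:Add2,r1:Mul2,r2:-21,r3:Mul1,r4:Add1
c14: CDB Add1=22 | r0:Add2,r1:Mul2,r2:-21,r3:Mul1,r4:22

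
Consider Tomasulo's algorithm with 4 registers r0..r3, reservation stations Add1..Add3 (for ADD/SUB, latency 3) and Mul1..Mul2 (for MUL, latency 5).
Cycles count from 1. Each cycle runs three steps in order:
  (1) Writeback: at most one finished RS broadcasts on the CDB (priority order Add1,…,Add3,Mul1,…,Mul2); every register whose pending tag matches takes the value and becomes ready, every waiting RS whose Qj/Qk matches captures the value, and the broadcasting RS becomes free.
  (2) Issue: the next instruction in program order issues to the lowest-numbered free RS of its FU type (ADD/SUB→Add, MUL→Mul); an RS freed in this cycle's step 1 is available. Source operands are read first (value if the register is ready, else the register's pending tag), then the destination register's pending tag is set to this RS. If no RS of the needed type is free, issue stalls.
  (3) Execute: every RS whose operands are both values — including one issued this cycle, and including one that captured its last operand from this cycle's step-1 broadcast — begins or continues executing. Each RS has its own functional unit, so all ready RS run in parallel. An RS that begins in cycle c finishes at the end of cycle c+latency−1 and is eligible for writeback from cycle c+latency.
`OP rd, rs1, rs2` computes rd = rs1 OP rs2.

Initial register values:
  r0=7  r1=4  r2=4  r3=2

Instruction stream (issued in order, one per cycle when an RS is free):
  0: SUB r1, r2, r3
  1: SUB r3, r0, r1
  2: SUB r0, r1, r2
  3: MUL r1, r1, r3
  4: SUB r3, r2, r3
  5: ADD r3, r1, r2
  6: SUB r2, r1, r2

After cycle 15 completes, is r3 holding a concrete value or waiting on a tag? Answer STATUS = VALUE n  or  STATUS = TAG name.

STATUS = VALUE 14

c1: issue SUB r1<-Add1 | r0:7,r1:Add1,r2:4,r3:2
c2: issue SUB r3<-Add2 | r0:7,r1:Add1,r2:4,r3:Add2
c3: issue SUB r0<-Add3 | r0:Add3,r1:Add1,r2:4,r3:Add2
c4: CDB Add1=2; issue MUL r1<-Mul1 | r0:Add3,r1:Mul1,r2:4,r3:Add2
c5: issue SUB r3<-Add1 | r0:Add3,r1:Mul1,r2:4,r3:Add1
c6: stall | r0:Add3,r1:Mul1,r2:4,r3:Add1
c7: CDB Add2=5; issue ADD r3<-Add2 | r0:Add3,r1:Mul1,r2:4,r3:Add2
c8: CDB Add3=-2; issue SUB r2<-Add3 | r0:-2,r1:Mul1,r2:Add3,r3:Add2
c9: - | r0:-2,r1:Mul1,r2:Add3,r3:Add2
c10: CDB Add1=-1 | r0:-2,r1:Mul1,r2:Add3,r3:Add2
c11: - | r0:-2,r1:Mul1,r2:Add3,r3:Add2
c12: CDB Mul1=10 | r0:-2,r1:10,r2:Add3,r3:Add2
c13: - | r0:-2,r1:10,r2:Add3,r3:Add2
c14: - | r0:-2,r1:10,r2:Add3,r3:Add2
c15: CDB Add2=14 | r0:-2,r1:10,r2:Add3,r3:14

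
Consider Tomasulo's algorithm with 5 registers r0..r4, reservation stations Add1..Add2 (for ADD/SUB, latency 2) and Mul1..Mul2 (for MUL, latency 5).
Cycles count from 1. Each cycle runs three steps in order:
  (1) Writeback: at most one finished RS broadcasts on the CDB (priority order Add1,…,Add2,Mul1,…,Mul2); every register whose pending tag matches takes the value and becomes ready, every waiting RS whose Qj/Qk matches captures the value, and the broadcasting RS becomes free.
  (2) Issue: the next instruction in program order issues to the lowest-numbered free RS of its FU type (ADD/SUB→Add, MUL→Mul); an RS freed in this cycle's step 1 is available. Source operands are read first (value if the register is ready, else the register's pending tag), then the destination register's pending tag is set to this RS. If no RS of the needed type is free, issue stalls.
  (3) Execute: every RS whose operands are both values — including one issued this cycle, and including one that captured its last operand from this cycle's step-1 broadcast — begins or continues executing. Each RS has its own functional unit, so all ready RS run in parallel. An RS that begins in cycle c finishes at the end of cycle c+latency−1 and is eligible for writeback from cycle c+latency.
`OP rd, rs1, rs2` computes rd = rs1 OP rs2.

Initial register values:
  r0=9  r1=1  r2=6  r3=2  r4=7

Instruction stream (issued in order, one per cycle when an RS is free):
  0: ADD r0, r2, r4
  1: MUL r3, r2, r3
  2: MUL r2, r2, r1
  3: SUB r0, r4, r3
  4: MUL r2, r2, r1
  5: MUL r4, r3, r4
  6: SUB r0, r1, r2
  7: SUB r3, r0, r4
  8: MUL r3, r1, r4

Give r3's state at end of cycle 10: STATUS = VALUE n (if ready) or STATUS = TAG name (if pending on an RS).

STATUS = TAG Add2

cycle 1: issue ADD r0<-Add1 // r0:Add1,r1:1,r2:6,r3:2,r4:7
cycle 2: issue MUL r3<-Mul1 // r0:Add1,r1:1,r2:6,r3:Mul1,r4:7
cycle 3: CDB Add1=13; issue MUL r2<-Mul2 // r0:13,r1:1,r2:Mul2,r3:Mul1,r4:7
cycle 4: issue SUB r0<-Add1 // r0:Add1,r1:1,r2:Mul2,r3:Mul1,r4:7
cycle 5: stall // r0:Add1,r1:1,r2:Mul2,r3:Mul1,r4:7
cycle 6: stall // r0:Add1,r1:1,r2:Mul2,r3:Mul1,r4:7
cycle 7: CDB Mul1=12; issue MUL r2<-Mul1 // r0:Add1,r1:1,r2:Mul1,r3:12,r4:7
cycle 8: CDB Mul2=6; issue MUL r4<-Mul2 // r0:Add1,r1:1,r2:Mul1,r3:12,r4:Mul2
cycle 9: CDB Add1=-5; issue SUB r0<-Add1 // r0:Add1,r1:1,r2:Mul1,r3:12,r4:Mul2
cycle 10: issue SUB r3<-Add2 // r0:Add1,r1:1,r2:Mul1,r3:Add2,r4:Mul2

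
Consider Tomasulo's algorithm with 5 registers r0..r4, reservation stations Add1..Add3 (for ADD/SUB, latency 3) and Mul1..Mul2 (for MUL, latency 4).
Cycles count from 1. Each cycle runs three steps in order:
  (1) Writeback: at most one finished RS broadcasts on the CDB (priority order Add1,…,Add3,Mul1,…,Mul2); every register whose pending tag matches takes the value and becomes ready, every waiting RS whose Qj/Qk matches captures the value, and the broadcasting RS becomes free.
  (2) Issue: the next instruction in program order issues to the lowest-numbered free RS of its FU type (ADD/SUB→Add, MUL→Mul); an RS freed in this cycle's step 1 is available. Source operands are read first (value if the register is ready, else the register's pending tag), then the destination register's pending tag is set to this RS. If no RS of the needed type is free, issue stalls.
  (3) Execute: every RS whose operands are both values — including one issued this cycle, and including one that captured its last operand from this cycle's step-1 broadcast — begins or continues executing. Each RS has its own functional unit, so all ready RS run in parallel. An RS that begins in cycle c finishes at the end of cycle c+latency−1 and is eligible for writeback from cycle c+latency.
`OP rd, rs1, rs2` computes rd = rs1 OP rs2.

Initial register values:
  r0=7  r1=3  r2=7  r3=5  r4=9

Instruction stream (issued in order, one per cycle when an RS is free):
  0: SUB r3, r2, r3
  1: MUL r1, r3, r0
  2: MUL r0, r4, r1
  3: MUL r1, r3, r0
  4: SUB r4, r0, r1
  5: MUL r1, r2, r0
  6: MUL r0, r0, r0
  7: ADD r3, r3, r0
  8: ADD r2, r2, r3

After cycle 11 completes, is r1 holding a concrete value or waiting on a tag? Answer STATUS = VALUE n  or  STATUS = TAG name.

cycle 1: issue SUB r3<-Add1 // r0:7,r1:3,r2:7,r3:Add1,r4:9
cycle 2: issue MUL r1<-Mul1 // r0:7,r1:Mul1,r2:7,r3:Add1,r4:9
cycle 3: issue MUL r0<-Mul2 // r0:Mul2,r1:Mul1,r2:7,r3:Add1,r4:9
cycle 4: CDB Add1=2; stall // r0:Mul2,r1:Mul1,r2:7,r3:2,r4:9
cycle 5: stall // r0:Mul2,r1:Mul1,r2:7,r3:2,r4:9
cycle 6: stall // r0:Mul2,r1:Mul1,r2:7,r3:2,r4:9
cycle 7: stall // r0:Mul2,r1:Mul1,r2:7,r3:2,r4:9
cycle 8: CDB Mul1=14; issue MUL r1<-Mul1 // r0:Mul2,r1:Mul1,r2:7,r3:2,r4:9
cycle 9: issue SUB r4<-Add1 // r0:Mul2,r1:Mul1,r2:7,r3:2,r4:Add1
cycle 10: stall // r0:Mul2,r1:Mul1,r2:7,r3:2,r4:Add1
cycle 11: stall // r0:Mul2,r1:Mul1,r2:7,r3:2,r4:Add1

STATUS = TAG Mul1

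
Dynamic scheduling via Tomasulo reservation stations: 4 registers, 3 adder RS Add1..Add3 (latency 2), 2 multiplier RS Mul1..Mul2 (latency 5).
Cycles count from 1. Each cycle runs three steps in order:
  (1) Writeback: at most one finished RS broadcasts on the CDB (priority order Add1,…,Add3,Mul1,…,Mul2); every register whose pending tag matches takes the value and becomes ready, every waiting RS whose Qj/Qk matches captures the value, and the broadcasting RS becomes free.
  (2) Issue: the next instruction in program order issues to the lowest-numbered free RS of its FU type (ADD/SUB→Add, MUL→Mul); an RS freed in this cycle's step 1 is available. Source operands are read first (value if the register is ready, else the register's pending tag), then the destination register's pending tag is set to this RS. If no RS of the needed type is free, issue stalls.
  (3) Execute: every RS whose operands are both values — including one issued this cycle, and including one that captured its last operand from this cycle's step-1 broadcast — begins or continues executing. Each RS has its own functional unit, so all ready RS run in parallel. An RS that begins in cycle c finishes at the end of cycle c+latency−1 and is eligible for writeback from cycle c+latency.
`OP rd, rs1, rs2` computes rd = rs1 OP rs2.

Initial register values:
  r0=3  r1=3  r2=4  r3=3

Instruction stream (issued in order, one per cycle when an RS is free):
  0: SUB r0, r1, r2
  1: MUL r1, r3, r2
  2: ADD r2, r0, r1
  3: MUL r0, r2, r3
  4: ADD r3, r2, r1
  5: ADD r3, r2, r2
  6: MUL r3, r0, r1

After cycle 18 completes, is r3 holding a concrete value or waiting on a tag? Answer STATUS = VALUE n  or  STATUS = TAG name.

STATUS = TAG Mul1

c1: issue SUB r0<-Add1 | r0:Add1,r1:3,r2:4,r3:3
c2: issue MUL r1<-Mul1 | r0:Add1,r1:Mul1,r2:4,r3:3
c3: CDB Add1=-1; issue ADD r2<-Add1 | r0:-1,r1:Mul1,r2:Add1,r3:3
c4: issue MUL r0<-Mul2 | r0:Mul2,r1:Mul1,r2:Add1,r3:3
c5: issue ADD r3<-Add2 | r0:Mul2,r1:Mul1,r2:Add1,r3:Add2
c6: issue ADD r3<-Add3 | r0:Mul2,r1:Mul1,r2:Add1,r3:Add3
c7: CDB Mul1=12; issue MUL r3<-Mul1 | r0:Mul2,r1:12,r2:Add1,r3:Mul1
c8: - | r0:Mul2,r1:12,r2:Add1,r3:Mul1
c9: CDB Add1=11 | r0:Mul2,r1:12,r2:11,r3:Mul1
c10: - | r0:Mul2,r1:12,r2:11,r3:Mul1
c11: CDB Add2=23 | r0:Mul2,r1:12,r2:11,r3:Mul1
c12: CDB Add3=22 | r0:Mul2,r1:12,r2:11,r3:Mul1
c13: - | r0:Mul2,r1:12,r2:11,r3:Mul1
c14: CDB Mul2=33 | r0:33,r1:12,r2:11,r3:Mul1
c15: - | r0:33,r1:12,r2:11,r3:Mul1
c16: - | r0:33,r1:12,r2:11,r3:Mul1
c17: - | r0:33,r1:12,r2:11,r3:Mul1
c18: - | r0:33,r1:12,r2:11,r3:Mul1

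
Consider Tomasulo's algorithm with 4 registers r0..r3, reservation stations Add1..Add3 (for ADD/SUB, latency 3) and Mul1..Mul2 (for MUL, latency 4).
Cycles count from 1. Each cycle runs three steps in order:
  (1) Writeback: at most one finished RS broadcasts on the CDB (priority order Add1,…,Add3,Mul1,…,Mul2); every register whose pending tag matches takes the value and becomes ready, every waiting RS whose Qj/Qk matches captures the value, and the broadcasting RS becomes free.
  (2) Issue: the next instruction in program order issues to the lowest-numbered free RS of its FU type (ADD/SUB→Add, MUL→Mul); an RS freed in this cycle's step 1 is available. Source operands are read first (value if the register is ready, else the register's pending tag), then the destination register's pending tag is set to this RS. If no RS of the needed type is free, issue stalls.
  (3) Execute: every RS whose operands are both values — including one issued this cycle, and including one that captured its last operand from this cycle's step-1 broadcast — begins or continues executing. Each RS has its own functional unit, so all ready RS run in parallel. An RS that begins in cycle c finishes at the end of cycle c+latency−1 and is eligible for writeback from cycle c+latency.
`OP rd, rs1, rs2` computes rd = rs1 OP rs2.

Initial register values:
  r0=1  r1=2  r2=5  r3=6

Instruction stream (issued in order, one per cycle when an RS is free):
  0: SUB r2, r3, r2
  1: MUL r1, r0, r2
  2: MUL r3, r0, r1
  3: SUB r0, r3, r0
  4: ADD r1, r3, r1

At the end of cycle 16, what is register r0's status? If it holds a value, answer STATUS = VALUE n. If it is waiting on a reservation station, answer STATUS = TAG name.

STATUS = VALUE 0

  c1: issue SUB r2<-Add1  regs: r0:1,r1:2,r2:Add1,r3:6
  c2: issue MUL r1<-Mul1  regs: r0:1,r1:Mul1,r2:Add1,r3:6
  c3: issue MUL r3<-Mul2  regs: r0:1,r1:Mul1,r2:Add1,r3:Mul2
  c4: CDB Add1=1; issue SUB r0<-Add1  regs: r0:Add1,r1:Mul1,r2:1,r3:Mul2
  c5: issue ADD r1<-Add2  regs: r0:Add1,r1:Add2,r2:1,r3:Mul2
  c6: -  regs: r0:Add1,r1:Add2,r2:1,r3:Mul2
  c7: -  regs: r0:Add1,r1:Add2,r2:1,r3:Mul2
  c8: CDB Mul1=1  regs: r0:Add1,r1:Add2,r2:1,r3:Mul2
  c9: -  regs: r0:Add1,r1:Add2,r2:1,r3:Mul2
  c10: -  regs: r0:Add1,r1:Add2,r2:1,r3:Mul2
  c11: -  regs: r0:Add1,r1:Add2,r2:1,r3:Mul2
  c12: CDB Mul2=1  regs: r0:Add1,r1:Add2,r2:1,r3:1
  c13: -  regs: r0:Add1,r1:Add2,r2:1,r3:1
  c14: -  regs: r0:Add1,r1:Add2,r2:1,r3:1
  c15: CDB Add1=0  regs: r0:0,r1:Add2,r2:1,r3:1
  c16: CDB Add2=2  regs: r0:0,r1:2,r2:1,r3:1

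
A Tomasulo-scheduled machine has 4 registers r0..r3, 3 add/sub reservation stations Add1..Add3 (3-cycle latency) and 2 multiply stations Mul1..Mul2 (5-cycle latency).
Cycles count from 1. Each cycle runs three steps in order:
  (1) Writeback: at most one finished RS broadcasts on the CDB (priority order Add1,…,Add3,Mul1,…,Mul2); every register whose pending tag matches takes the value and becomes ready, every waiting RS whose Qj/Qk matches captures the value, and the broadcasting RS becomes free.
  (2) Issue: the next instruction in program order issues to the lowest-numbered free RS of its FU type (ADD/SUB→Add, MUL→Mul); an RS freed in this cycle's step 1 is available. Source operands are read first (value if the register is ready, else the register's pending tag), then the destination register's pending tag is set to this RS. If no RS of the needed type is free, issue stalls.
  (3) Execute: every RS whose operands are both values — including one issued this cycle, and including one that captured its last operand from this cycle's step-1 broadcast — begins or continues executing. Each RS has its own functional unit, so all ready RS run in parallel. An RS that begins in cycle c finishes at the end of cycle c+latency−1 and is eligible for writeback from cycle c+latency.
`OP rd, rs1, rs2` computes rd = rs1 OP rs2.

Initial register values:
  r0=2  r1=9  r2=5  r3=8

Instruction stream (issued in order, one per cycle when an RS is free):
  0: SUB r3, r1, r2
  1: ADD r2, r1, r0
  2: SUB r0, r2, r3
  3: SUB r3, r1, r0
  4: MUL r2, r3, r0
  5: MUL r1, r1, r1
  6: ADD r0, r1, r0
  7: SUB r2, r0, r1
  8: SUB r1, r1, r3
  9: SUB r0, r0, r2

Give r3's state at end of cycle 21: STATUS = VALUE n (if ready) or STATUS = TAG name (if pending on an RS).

STATUS = VALUE 2

  c1: issue SUB r3<-Add1  regs: r0:2,r1:9,r2:5,r3:Add1
  c2: issue ADD r2<-Add2  regs: r0:2,r1:9,r2:Add2,r3:Add1
  c3: issue SUB r0<-Add3  regs: r0:Add3,r1:9,r2:Add2,r3:Add1
  c4: CDB Add1=4; issue SUB r3<-Add1  regs: r0:Add3,r1:9,r2:Add2,r3:Add1
  c5: CDB Add2=11; issue MUL r2<-Mul1  regs: r0:Add3,r1:9,r2:Mul1,r3:Add1
  c6: issue MUL r1<-Mul2  regs: r0:Add3,r1:Mul2,r2:Mul1,r3:Add1
  c7: issue ADD r0<-Add2  regs: r0:Add2,r1:Mul2,r2:Mul1,r3:Add1
  c8: CDB Add3=7; issue SUB r2<-Add3  regs: r0:Add2,r1:Mul2,r2:Add3,r3:Add1
  c9: stall  regs: r0:Add2,r1:Mul2,r2:Add3,r3:Add1
  c10: stall  regs: r0:Add2,r1:Mul2,r2:Add3,r3:Add1
  c11: CDB Add1=2; issue SUB r1<-Add1  regs: r0:Add2,r1:Add1,r2:Add3,r3:2
  c12: CDB Mul2=81; stall  regs: r0:Add2,r1:Add1,r2:Add3,r3:2
  c13: stall  regs: r0:Add2,r1:Add1,r2:Add3,r3:2
  c14: stall  regs: r0:Add2,r1:Add1,r2:Add3,r3:2
  c15: CDB Add1=79; issue SUB r0<-Add1  regs: r0:Add1,r1:79,r2:Add3,r3:2
  c16: CDB Add2=88  regs: r0:Add1,r1:79,r2:Add3,r3:2
  c17: CDB Mul1=14  regs: r0:Add1,r1:79,r2:Add3,r3:2
  c18: -  regs: r0:Add1,r1:79,r2:Add3,r3:2
  c19: CDB Add3=7  regs: r0:Add1,r1:79,r2:7,r3:2
  c20: -  regs: r0:Add1,r1:79,r2:7,r3:2
  c21: -  regs: r0:Add1,r1:79,r2:7,r3:2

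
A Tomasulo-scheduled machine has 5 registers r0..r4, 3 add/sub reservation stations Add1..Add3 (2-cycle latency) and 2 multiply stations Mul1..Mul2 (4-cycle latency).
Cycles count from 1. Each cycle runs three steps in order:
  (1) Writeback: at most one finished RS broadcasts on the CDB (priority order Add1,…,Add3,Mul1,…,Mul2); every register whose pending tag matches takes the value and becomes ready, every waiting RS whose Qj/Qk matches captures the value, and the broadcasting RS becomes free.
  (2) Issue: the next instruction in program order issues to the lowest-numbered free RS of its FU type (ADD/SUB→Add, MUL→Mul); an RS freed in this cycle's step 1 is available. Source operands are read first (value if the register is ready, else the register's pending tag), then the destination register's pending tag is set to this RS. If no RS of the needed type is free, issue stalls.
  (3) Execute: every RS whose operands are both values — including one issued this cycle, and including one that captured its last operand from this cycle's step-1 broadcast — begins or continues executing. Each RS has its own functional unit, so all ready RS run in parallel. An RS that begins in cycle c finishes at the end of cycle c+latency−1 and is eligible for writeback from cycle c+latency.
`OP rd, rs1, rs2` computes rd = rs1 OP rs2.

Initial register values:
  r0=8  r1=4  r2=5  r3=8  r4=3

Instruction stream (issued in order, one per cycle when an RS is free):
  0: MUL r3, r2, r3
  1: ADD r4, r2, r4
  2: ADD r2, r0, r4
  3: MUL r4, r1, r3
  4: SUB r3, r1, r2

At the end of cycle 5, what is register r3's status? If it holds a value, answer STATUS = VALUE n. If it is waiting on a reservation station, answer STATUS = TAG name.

STATUS = TAG Add1

c1: issue MUL r3<-Mul1 | r0:8,r1:4,r2:5,r3:Mul1,r4:3
c2: issue ADD r4<-Add1 | r0:8,r1:4,r2:5,r3:Mul1,r4:Add1
c3: issue ADD r2<-Add2 | r0:8,r1:4,r2:Add2,r3:Mul1,r4:Add1
c4: CDB Add1=8; issue MUL r4<-Mul2 | r0:8,r1:4,r2:Add2,r3:Mul1,r4:Mul2
c5: CDB Mul1=40; issue SUB r3<-Add1 | r0:8,r1:4,r2:Add2,r3:Add1,r4:Mul2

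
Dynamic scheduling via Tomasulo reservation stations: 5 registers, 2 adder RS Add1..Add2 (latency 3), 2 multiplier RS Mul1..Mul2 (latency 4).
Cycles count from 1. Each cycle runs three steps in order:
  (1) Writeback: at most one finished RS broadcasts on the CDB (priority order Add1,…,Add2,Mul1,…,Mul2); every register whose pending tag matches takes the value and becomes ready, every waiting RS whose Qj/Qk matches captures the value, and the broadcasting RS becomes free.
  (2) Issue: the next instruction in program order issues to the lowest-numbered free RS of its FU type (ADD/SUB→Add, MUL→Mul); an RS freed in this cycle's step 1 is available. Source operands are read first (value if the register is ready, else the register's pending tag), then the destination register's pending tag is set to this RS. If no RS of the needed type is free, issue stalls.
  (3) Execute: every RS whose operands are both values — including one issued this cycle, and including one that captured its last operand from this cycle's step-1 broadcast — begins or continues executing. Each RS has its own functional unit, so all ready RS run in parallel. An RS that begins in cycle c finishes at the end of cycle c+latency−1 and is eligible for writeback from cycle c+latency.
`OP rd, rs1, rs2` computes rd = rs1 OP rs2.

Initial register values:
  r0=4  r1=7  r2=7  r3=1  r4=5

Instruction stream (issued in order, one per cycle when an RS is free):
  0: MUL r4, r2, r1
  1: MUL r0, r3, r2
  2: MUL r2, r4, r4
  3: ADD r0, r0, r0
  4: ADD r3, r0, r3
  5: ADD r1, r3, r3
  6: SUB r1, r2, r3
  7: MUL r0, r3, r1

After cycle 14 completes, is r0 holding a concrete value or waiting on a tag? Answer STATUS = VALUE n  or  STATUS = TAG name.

c1: issue MUL r4<-Mul1 | r0:4,r1:7,r2:7,r3:1,r4:Mul1
c2: issue MUL r0<-Mul2 | r0:Mul2,r1:7,r2:7,r3:1,r4:Mul1
c3: stall | r0:Mul2,r1:7,r2:7,r3:1,r4:Mul1
c4: stall | r0:Mul2,r1:7,r2:7,r3:1,r4:Mul1
c5: CDB Mul1=49; issue MUL r2<-Mul1 | r0:Mul2,r1:7,r2:Mul1,r3:1,r4:49
c6: CDB Mul2=7; issue ADD r0<-Add1 | r0:Add1,r1:7,r2:Mul1,r3:1,r4:49
c7: issue ADD r3<-Add2 | r0:Add1,r1:7,r2:Mul1,r3:Add2,r4:49
c8: stall | r0:Add1,r1:7,r2:Mul1,r3:Add2,r4:49
c9: CDB Add1=14; issue ADD r1<-Add1 | r0:14,r1:Add1,r2:Mul1,r3:Add2,r4:49
c10: CDB Mul1=2401; stall | r0:14,r1:Add1,r2:2401,r3:Add2,r4:49
c11: stall | r0:14,r1:Add1,r2:2401,r3:Add2,r4:49
c12: CDB Add2=15; issue SUB r1<-Add2 | r0:14,r1:Add2,r2:2401,r3:15,r4:49
c13: issue MUL r0<-Mul1 | r0:Mul1,r1:Add2,r2:2401,r3:15,r4:49
c14: - | r0:Mul1,r1:Add2,r2:2401,r3:15,r4:49

STATUS = TAG Mul1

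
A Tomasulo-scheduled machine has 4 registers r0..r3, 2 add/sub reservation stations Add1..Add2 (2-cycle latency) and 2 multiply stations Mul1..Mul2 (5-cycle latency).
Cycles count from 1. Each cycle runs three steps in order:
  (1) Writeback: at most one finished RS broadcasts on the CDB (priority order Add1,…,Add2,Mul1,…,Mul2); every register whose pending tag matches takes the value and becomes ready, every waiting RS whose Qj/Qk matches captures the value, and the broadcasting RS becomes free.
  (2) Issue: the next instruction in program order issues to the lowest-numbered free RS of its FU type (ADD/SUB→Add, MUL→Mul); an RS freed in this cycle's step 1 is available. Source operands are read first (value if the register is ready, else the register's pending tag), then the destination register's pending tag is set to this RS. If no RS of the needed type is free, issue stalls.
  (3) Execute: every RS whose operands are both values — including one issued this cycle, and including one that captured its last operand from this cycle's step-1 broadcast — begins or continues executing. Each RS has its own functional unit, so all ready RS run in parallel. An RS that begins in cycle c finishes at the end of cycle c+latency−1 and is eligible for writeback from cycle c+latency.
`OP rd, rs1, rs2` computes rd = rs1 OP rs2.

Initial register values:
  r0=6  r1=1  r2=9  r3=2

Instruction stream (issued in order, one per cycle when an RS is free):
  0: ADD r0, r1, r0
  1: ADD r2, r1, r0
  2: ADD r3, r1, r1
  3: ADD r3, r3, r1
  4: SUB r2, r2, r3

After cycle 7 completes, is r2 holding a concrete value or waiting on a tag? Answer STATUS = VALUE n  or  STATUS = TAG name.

STATUS = TAG Add2

  c1: issue ADD r0<-Add1  regs: r0:Add1,r1:1,r2:9,r3:2
  c2: issue ADD r2<-Add2  regs: r0:Add1,r1:1,r2:Add2,r3:2
  c3: CDB Add1=7; issue ADD r3<-Add1  regs: r0:7,r1:1,r2:Add2,r3:Add1
  c4: stall  regs: r0:7,r1:1,r2:Add2,r3:Add1
  c5: CDB Add1=2; issue ADD r3<-Add1  regs: r0:7,r1:1,r2:Add2,r3:Add1
  c6: CDB Add2=8; issue SUB r2<-Add2  regs: r0:7,r1:1,r2:Add2,r3:Add1
  c7: CDB Add1=3  regs: r0:7,r1:1,r2:Add2,r3:3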